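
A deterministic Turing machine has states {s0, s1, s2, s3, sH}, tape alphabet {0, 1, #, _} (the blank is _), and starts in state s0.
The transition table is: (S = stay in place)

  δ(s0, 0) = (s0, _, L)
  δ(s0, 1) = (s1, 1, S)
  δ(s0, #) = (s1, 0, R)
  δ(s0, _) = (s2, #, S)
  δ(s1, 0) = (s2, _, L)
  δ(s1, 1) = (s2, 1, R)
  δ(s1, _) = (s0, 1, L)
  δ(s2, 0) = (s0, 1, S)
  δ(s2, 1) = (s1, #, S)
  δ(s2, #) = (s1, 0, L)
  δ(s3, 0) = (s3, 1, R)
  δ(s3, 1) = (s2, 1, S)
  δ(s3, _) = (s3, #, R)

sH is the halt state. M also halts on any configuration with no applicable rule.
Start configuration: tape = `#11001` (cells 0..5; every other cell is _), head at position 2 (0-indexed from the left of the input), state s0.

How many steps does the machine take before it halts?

s0 | #1[1]001   read 1 → write 1, move S, go to s1
s1 | #1[1]001   read 1 → write 1, move R, go to s2
s2 | #11[0]01   read 0 → write 1, move S, go to s0
s0 | #11[1]01   read 1 → write 1, move S, go to s1
s1 | #11[1]01   read 1 → write 1, move R, go to s2
s2 | #111[0]1   read 0 → write 1, move S, go to s0
s0 | #111[1]1   read 1 → write 1, move S, go to s1
s1 | #111[1]1   read 1 → write 1, move R, go to s2
s2 | #1111[1]   read 1 → write #, move S, go to s1
s1 | #1111[#]
M halts after 9 transitions.

9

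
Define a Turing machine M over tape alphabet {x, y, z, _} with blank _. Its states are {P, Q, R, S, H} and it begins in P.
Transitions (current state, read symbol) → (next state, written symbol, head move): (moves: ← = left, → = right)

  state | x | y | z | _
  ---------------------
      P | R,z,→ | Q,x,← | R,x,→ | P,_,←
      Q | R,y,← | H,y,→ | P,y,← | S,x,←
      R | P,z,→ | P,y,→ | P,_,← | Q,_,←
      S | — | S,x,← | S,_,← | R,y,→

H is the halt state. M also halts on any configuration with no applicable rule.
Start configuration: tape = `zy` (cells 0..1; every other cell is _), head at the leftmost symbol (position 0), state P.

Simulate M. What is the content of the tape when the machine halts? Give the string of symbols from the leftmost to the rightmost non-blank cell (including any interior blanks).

state=P head=0 tape=___[z]y_   (P,z)→(R,x,→)
state=R head=1 tape=___x[y]_   (R,y)→(P,y,→)
state=P head=2 tape=___xy[_]   (P,_)→(P,_,←)
state=P head=1 tape=___x[y]_   (P,y)→(Q,x,←)
state=Q head=0 tape=___[x]x_   (Q,x)→(R,y,←)
state=R head=-1 tape=__[_]yx_   (R,_)→(Q,_,←)
state=Q head=-2 tape=_[_]_yx_   (Q,_)→(S,x,←)
state=S head=-3 tape=[_]x_yx_   (S,_)→(R,y,→)
state=R head=-2 tape=y[x]_yx_   (R,x)→(P,z,→)
state=P head=-1 tape=yz[_]yx_   (P,_)→(P,_,←)
state=P head=-2 tape=y[z]_yx_   (P,z)→(R,x,→)
state=R head=-1 tape=yx[_]yx_   (R,_)→(Q,_,←)
state=Q head=-2 tape=y[x]_yx_   (Q,x)→(R,y,←)
state=R head=-3 tape=[y]y_yx_   (R,y)→(P,y,→)
state=P head=-2 tape=y[y]_yx_   (P,y)→(Q,x,←)
state=Q head=-3 tape=[y]x_yx_   (Q,y)→(H,y,→)
state=H head=-2 tape=y[x]_yx_
The non-blank tape span at halt is yx_yx.

yx_yx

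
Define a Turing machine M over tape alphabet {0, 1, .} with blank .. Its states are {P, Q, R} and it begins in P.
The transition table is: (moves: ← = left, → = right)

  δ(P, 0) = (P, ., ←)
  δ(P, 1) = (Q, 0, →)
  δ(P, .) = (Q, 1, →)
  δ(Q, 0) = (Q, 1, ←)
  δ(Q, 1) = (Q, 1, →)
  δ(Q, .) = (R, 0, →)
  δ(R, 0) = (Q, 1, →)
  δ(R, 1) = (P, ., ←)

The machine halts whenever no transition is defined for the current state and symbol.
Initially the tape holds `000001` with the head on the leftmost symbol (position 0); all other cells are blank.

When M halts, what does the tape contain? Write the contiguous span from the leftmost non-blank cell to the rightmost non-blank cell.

P | .[0]00001..   read 0 → write ., move ←, go to P
P | [.].00001..   read . → write 1, move →, go to Q
Q | 1[.]00001..   read . → write 0, move →, go to R
R | 10[0]0001..   read 0 → write 1, move →, go to Q
Q | 101[0]001..   read 0 → write 1, move ←, go to Q
Q | 10[1]1001..   read 1 → write 1, move →, go to Q
Q | 101[1]001..   read 1 → write 1, move →, go to Q
Q | 1011[0]01..   read 0 → write 1, move ←, go to Q
Q | 101[1]101..   read 1 → write 1, move →, go to Q
Q | 1011[1]01..   read 1 → write 1, move →, go to Q
Q | 10111[0]1..   read 0 → write 1, move ←, go to Q
Q | 1011[1]11..   read 1 → write 1, move →, go to Q
Q | 10111[1]1..   read 1 → write 1, move →, go to Q
Q | 101111[1]..   read 1 → write 1, move →, go to Q
Q | 1011111[.].   read . → write 0, move →, go to R
R | 10111110[.]
The non-blank tape span at halt is 10111110.

10111110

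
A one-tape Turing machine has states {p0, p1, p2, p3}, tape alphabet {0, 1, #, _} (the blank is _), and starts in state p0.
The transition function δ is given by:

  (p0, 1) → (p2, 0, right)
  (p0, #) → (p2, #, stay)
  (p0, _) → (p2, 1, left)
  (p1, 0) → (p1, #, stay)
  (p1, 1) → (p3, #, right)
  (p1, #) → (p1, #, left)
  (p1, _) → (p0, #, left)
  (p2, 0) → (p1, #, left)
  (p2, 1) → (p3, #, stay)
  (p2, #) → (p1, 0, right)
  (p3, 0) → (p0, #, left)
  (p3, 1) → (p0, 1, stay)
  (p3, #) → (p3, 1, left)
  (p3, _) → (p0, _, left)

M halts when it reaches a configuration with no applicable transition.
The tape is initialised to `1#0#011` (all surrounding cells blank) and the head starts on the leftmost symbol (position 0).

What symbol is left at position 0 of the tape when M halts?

p0 | ___[1]#0#011   read 1 → write 0, move right, go to p2
p2 | ___0[#]0#011   read # → write 0, move right, go to p1
p1 | ___00[0]#011   read 0 → write #, move stay, go to p1
p1 | ___00[#]#011   read # → write #, move left, go to p1
p1 | ___0[0]##011   read 0 → write #, move stay, go to p1
p1 | ___0[#]##011   read # → write #, move left, go to p1
p1 | ___[0]###011   read 0 → write #, move stay, go to p1
p1 | ___[#]###011   read # → write #, move left, go to p1
p1 | __[_]####011   read _ → write #, move left, go to p0
p0 | _[_]#####011   read _ → write 1, move left, go to p2
p2 | [_]1#####011
Cell 0 holds # when M halts.

#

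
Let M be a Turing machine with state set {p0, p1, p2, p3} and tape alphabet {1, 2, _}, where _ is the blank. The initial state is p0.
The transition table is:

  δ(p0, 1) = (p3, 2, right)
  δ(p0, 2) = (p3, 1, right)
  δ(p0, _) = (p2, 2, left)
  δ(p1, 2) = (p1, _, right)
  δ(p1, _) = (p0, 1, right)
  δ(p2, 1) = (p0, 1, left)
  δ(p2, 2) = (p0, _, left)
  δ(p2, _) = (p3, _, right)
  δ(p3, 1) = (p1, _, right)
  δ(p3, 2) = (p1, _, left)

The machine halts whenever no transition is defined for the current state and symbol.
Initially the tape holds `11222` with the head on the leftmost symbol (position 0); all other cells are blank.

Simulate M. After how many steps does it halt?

23

p0 | [1]1222__   read 1 → write 2, move right, go to p3
p3 | 2[1]222__   read 1 → write _, move right, go to p1
p1 | 2_[2]22__   read 2 → write _, move right, go to p1
p1 | 2__[2]2__   read 2 → write _, move right, go to p1
p1 | 2___[2]__   read 2 → write _, move right, go to p1
p1 | 2____[_]_   read _ → write 1, move right, go to p0
p0 | 2____1[_]   read _ → write 2, move left, go to p2
p2 | 2____[1]2   read 1 → write 1, move left, go to p0
p0 | 2___[_]12   read _ → write 2, move left, go to p2
p2 | 2__[_]212   read _ → write _, move right, go to p3
p3 | 2___[2]12   read 2 → write _, move left, go to p1
p1 | 2__[_]_12   read _ → write 1, move right, go to p0
p0 | 2__1[_]12   read _ → write 2, move left, go to p2
p2 | 2__[1]212   read 1 → write 1, move left, go to p0
p0 | 2_[_]1212   read _ → write 2, move left, go to p2
p2 | 2[_]21212   read _ → write _, move right, go to p3
p3 | 2_[2]1212   read 2 → write _, move left, go to p1
p1 | 2[_]_1212   read _ → write 1, move right, go to p0
p0 | 21[_]1212   read _ → write 2, move left, go to p2
p2 | 2[1]21212   read 1 → write 1, move left, go to p0
p0 | [2]121212   read 2 → write 1, move right, go to p3
p3 | 1[1]21212   read 1 → write _, move right, go to p1
p1 | 1_[2]1212   read 2 → write _, move right, go to p1
p1 | 1__[1]212
M halts after 23 transitions.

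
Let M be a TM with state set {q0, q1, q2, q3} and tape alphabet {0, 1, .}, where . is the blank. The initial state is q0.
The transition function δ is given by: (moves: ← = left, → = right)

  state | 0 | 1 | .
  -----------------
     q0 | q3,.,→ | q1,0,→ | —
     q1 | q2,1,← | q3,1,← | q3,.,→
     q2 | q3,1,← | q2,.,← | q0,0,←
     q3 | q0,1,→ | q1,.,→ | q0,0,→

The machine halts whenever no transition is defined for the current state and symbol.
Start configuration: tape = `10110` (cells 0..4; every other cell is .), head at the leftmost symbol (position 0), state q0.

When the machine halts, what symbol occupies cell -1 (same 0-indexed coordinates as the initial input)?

state=q0 head=0 tape=.[1]0110...   (q0,1)→(q1,0,→)
state=q1 head=1 tape=.0[0]110...   (q1,0)→(q2,1,←)
state=q2 head=0 tape=.[0]1110...   (q2,0)→(q3,1,←)
state=q3 head=-1 tape=[.]11110...   (q3,.)→(q0,0,→)
state=q0 head=0 tape=0[1]1110...   (q0,1)→(q1,0,→)
state=q1 head=1 tape=00[1]110...   (q1,1)→(q3,1,←)
state=q3 head=0 tape=0[0]1110...   (q3,0)→(q0,1,→)
state=q0 head=1 tape=01[1]110...   (q0,1)→(q1,0,→)
state=q1 head=2 tape=010[1]10...   (q1,1)→(q3,1,←)
state=q3 head=1 tape=01[0]110...   (q3,0)→(q0,1,→)
state=q0 head=2 tape=011[1]10...   (q0,1)→(q1,0,→)
state=q1 head=3 tape=0110[1]0...   (q1,1)→(q3,1,←)
state=q3 head=2 tape=011[0]10...   (q3,0)→(q0,1,→)
state=q0 head=3 tape=0111[1]0...   (q0,1)→(q1,0,→)
state=q1 head=4 tape=01110[0]...   (q1,0)→(q2,1,←)
state=q2 head=3 tape=0111[0]1...   (q2,0)→(q3,1,←)
state=q3 head=2 tape=011[1]11...   (q3,1)→(q1,.,→)
state=q1 head=3 tape=011.[1]1...   (q1,1)→(q3,1,←)
state=q3 head=2 tape=011[.]11...   (q3,.)→(q0,0,→)
state=q0 head=3 tape=0110[1]1...   (q0,1)→(q1,0,→)
state=q1 head=4 tape=01100[1]...   (q1,1)→(q3,1,←)
state=q3 head=3 tape=0110[0]1...   (q3,0)→(q0,1,→)
state=q0 head=4 tape=01101[1]...   (q0,1)→(q1,0,→)
state=q1 head=5 tape=011010[.]..   (q1,.)→(q3,.,→)
state=q3 head=6 tape=011010.[.].   (q3,.)→(q0,0,→)
state=q0 head=7 tape=011010.0[.]
Cell -1 holds 0 when M halts.

0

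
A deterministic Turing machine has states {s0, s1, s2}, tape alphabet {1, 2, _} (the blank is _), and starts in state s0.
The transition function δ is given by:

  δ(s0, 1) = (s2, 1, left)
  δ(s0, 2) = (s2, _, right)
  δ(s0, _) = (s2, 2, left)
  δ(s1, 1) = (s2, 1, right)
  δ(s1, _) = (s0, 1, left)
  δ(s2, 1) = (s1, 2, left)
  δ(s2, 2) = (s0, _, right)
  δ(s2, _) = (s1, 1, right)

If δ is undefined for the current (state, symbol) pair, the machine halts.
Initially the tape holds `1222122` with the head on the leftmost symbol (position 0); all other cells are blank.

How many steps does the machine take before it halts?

s0 | _[1]222122___   read 1 → write 1, move left, go to s2
s2 | [_]1222122___   read _ → write 1, move right, go to s1
s1 | 1[1]222122___   read 1 → write 1, move right, go to s2
s2 | 11[2]22122___   read 2 → write _, move right, go to s0
s0 | 11_[2]2122___   read 2 → write _, move right, go to s2
s2 | 11__[2]122___   read 2 → write _, move right, go to s0
s0 | 11___[1]22___   read 1 → write 1, move left, go to s2
s2 | 11__[_]122___   read _ → write 1, move right, go to s1
s1 | 11__1[1]22___   read 1 → write 1, move right, go to s2
s2 | 11__11[2]2___   read 2 → write _, move right, go to s0
s0 | 11__11_[2]___   read 2 → write _, move right, go to s2
s2 | 11__11__[_]__   read _ → write 1, move right, go to s1
s1 | 11__11__1[_]_   read _ → write 1, move left, go to s0
s0 | 11__11__[1]1_   read 1 → write 1, move left, go to s2
s2 | 11__11_[_]11_   read _ → write 1, move right, go to s1
s1 | 11__11_1[1]1_   read 1 → write 1, move right, go to s2
s2 | 11__11_11[1]_   read 1 → write 2, move left, go to s1
s1 | 11__11_1[1]2_   read 1 → write 1, move right, go to s2
s2 | 11__11_11[2]_   read 2 → write _, move right, go to s0
s0 | 11__11_11_[_]   read _ → write 2, move left, go to s2
s2 | 11__11_11[_]2   read _ → write 1, move right, go to s1
s1 | 11__11_111[2]
M halts after 21 transitions.

21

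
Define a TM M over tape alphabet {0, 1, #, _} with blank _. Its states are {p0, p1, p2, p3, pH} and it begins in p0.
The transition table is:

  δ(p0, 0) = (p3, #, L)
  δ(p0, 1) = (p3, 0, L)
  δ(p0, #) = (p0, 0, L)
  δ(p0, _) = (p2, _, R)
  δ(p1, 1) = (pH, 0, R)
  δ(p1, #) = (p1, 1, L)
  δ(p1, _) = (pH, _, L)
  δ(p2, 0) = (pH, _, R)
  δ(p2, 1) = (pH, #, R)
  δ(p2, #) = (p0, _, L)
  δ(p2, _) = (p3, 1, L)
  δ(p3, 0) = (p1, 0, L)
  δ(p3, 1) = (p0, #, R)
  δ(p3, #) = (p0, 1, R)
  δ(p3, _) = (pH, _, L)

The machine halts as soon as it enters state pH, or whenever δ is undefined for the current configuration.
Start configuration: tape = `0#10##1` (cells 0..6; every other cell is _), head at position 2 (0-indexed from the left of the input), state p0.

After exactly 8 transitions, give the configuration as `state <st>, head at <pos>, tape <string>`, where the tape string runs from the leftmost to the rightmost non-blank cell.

state=p0 head=2 tape=__0#[1]0##1   (p0,1)→(p3,0,L)
state=p3 head=1 tape=__0[#]00##1   (p3,#)→(p0,1,R)
state=p0 head=2 tape=__01[0]0##1   (p0,0)→(p3,#,L)
state=p3 head=1 tape=__0[1]#0##1   (p3,1)→(p0,#,R)
state=p0 head=2 tape=__0#[#]0##1   (p0,#)→(p0,0,L)
state=p0 head=1 tape=__0[#]00##1   (p0,#)→(p0,0,L)
state=p0 head=0 tape=__[0]000##1   (p0,0)→(p3,#,L)
state=p3 head=-1 tape=_[_]#000##1   (p3,_)→(pH,_,L)
state=pH head=-2 tape=[_]_#000##1
After 8 steps: state pH, head at -2, tape #000##1.

state pH, head at -2, tape #000##1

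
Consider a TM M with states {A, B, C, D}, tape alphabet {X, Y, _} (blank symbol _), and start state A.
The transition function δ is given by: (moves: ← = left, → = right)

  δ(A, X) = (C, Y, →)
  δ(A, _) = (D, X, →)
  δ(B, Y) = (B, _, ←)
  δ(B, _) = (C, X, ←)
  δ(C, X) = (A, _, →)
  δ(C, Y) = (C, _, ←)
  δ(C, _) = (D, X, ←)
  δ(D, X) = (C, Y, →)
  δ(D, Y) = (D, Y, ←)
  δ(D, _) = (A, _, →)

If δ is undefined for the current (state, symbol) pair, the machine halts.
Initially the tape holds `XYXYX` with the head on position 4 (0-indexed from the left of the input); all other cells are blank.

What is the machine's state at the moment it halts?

state=A head=4 tape=XYXY[X]__   (A,X)→(C,Y,→)
state=C head=5 tape=XYXYY[_]_   (C,_)→(D,X,←)
state=D head=4 tape=XYXY[Y]X_   (D,Y)→(D,Y,←)
state=D head=3 tape=XYX[Y]YX_   (D,Y)→(D,Y,←)
state=D head=2 tape=XY[X]YYX_   (D,X)→(C,Y,→)
state=C head=3 tape=XYY[Y]YX_   (C,Y)→(C,_,←)
state=C head=2 tape=XY[Y]_YX_   (C,Y)→(C,_,←)
state=C head=1 tape=X[Y]__YX_   (C,Y)→(C,_,←)
state=C head=0 tape=[X]___YX_   (C,X)→(A,_,→)
state=A head=1 tape=_[_]__YX_   (A,_)→(D,X,→)
state=D head=2 tape=_X[_]_YX_   (D,_)→(A,_,→)
state=A head=3 tape=_X_[_]YX_   (A,_)→(D,X,→)
state=D head=4 tape=_X_X[Y]X_   (D,Y)→(D,Y,←)
state=D head=3 tape=_X_[X]YX_   (D,X)→(C,Y,→)
state=C head=4 tape=_X_Y[Y]X_   (C,Y)→(C,_,←)
state=C head=3 tape=_X_[Y]_X_   (C,Y)→(C,_,←)
state=C head=2 tape=_X[_]__X_   (C,_)→(D,X,←)
state=D head=1 tape=_[X]X__X_   (D,X)→(C,Y,→)
state=C head=2 tape=_Y[X]__X_   (C,X)→(A,_,→)
state=A head=3 tape=_Y_[_]_X_   (A,_)→(D,X,→)
state=D head=4 tape=_Y_X[_]X_   (D,_)→(A,_,→)
state=A head=5 tape=_Y_X_[X]_   (A,X)→(C,Y,→)
state=C head=6 tape=_Y_X_Y[_]   (C,_)→(D,X,←)
state=D head=5 tape=_Y_X_[Y]X   (D,Y)→(D,Y,←)
state=D head=4 tape=_Y_X[_]YX   (D,_)→(A,_,→)
state=A head=5 tape=_Y_X_[Y]X
No transition is defined for (A, Y); M halts in state A.

A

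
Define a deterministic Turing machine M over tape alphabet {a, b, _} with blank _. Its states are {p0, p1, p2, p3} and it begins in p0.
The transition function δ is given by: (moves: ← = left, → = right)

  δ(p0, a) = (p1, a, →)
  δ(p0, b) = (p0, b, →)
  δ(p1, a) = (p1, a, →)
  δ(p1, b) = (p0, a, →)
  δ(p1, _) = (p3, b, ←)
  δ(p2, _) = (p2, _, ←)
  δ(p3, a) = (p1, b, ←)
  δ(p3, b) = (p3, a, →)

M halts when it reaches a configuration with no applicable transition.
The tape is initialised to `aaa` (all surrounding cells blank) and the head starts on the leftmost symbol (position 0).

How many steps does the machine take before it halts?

p0 | [a]aa__   read a → write a, move →, go to p1
p1 | a[a]a__   read a → write a, move →, go to p1
p1 | aa[a]__   read a → write a, move →, go to p1
p1 | aaa[_]_   read _ → write b, move ←, go to p3
p3 | aa[a]b_   read a → write b, move ←, go to p1
p1 | a[a]bb_   read a → write a, move →, go to p1
p1 | aa[b]b_   read b → write a, move →, go to p0
p0 | aaa[b]_   read b → write b, move →, go to p0
p0 | aaab[_]
M halts after 8 transitions.

8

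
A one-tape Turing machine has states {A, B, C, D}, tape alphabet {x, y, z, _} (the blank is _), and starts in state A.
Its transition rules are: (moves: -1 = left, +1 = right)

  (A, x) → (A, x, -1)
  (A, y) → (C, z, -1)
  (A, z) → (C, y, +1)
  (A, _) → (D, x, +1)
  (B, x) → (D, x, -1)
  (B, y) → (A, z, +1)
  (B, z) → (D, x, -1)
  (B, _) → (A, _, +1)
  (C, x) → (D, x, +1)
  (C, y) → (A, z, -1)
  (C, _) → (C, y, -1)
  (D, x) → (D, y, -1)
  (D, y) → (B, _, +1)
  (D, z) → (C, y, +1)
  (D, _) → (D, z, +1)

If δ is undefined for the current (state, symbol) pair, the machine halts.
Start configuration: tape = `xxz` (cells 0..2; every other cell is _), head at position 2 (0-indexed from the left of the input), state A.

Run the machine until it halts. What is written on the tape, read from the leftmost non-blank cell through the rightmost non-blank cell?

A | __xx[z]_   read z → write y, move +1, go to C
C | __xxy[_]   read _ → write y, move -1, go to C
C | __xx[y]y   read y → write z, move -1, go to A
A | __x[x]zy   read x → write x, move -1, go to A
A | __[x]xzy   read x → write x, move -1, go to A
A | _[_]xxzy   read _ → write x, move +1, go to D
D | _x[x]xzy   read x → write y, move -1, go to D
D | _[x]yxzy   read x → write y, move -1, go to D
D | [_]yyxzy   read _ → write z, move +1, go to D
D | z[y]yxzy   read y → write _, move +1, go to B
B | z_[y]xzy   read y → write z, move +1, go to A
A | z_z[x]zy   read x → write x, move -1, go to A
A | z_[z]xzy   read z → write y, move +1, go to C
C | z_y[x]zy   read x → write x, move +1, go to D
D | z_yx[z]y   read z → write y, move +1, go to C
C | z_yxy[y]   read y → write z, move -1, go to A
A | z_yx[y]z   read y → write z, move -1, go to C
C | z_y[x]zz   read x → write x, move +1, go to D
D | z_yx[z]z   read z → write y, move +1, go to C
C | z_yxy[z]
The non-blank tape span at halt is z_yxyz.

z_yxyz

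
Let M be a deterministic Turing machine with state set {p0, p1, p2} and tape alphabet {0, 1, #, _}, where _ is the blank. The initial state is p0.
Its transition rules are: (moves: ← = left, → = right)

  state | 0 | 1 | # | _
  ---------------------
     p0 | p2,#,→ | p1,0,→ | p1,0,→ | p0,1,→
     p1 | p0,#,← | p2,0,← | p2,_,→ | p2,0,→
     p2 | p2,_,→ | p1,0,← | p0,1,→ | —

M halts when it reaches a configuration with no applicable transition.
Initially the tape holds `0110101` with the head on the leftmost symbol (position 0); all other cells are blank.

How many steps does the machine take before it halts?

15

state=p0 head=0 tape=[0]110101_   (p0,0)→(p2,#,→)
state=p2 head=1 tape=#[1]10101_   (p2,1)→(p1,0,←)
state=p1 head=0 tape=[#]010101_   (p1,#)→(p2,_,→)
state=p2 head=1 tape=_[0]10101_   (p2,0)→(p2,_,→)
state=p2 head=2 tape=__[1]0101_   (p2,1)→(p1,0,←)
state=p1 head=1 tape=_[_]00101_   (p1,_)→(p2,0,→)
state=p2 head=2 tape=_0[0]0101_   (p2,0)→(p2,_,→)
state=p2 head=3 tape=_0_[0]101_   (p2,0)→(p2,_,→)
state=p2 head=4 tape=_0__[1]01_   (p2,1)→(p1,0,←)
state=p1 head=3 tape=_0_[_]001_   (p1,_)→(p2,0,→)
state=p2 head=4 tape=_0_0[0]01_   (p2,0)→(p2,_,→)
state=p2 head=5 tape=_0_0_[0]1_   (p2,0)→(p2,_,→)
state=p2 head=6 tape=_0_0__[1]_   (p2,1)→(p1,0,←)
state=p1 head=5 tape=_0_0_[_]0_   (p1,_)→(p2,0,→)
state=p2 head=6 tape=_0_0_0[0]_   (p2,0)→(p2,_,→)
state=p2 head=7 tape=_0_0_0_[_]
M halts after 15 transitions.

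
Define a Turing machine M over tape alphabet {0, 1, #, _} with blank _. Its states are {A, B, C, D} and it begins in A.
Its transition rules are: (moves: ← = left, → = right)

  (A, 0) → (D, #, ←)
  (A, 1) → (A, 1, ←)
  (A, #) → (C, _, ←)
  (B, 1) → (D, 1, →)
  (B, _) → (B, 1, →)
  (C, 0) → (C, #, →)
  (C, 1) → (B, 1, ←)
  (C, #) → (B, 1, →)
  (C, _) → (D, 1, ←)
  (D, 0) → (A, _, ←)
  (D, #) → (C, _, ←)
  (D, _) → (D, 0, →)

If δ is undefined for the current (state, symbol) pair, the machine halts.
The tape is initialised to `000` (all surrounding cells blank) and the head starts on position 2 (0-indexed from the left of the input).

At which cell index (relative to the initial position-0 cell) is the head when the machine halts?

A | ___00[0]   read 0 → write #, move ←, go to D
D | ___0[0]#   read 0 → write _, move ←, go to A
A | ___[0]_#   read 0 → write #, move ←, go to D
D | __[_]#_#   read _ → write 0, move →, go to D
D | __0[#]_#   read # → write _, move ←, go to C
C | __[0]__#   read 0 → write #, move →, go to C
C | __#[_]_#   read _ → write 1, move ←, go to D
D | __[#]1_#   read # → write _, move ←, go to C
C | _[_]_1_#   read _ → write 1, move ←, go to D
D | [_]1_1_#   read _ → write 0, move →, go to D
D | 0[1]_1_#
At halt the head is at cell -2.

-2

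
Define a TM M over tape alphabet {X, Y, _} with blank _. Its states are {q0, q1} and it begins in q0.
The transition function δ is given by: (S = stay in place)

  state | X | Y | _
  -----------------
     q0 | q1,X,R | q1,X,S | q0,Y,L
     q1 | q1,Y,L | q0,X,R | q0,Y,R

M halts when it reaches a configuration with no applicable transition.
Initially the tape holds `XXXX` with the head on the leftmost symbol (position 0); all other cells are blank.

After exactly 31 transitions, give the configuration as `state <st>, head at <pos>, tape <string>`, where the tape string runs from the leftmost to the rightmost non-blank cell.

state=q0 head=0 tape=_____[X]XXX   (q0,X)→(q1,X,R)
state=q1 head=1 tape=_____X[X]XX   (q1,X)→(q1,Y,L)
state=q1 head=0 tape=_____[X]YXX   (q1,X)→(q1,Y,L)
state=q1 head=-1 tape=____[_]YYXX   (q1,_)→(q0,Y,R)
state=q0 head=0 tape=____Y[Y]YXX   (q0,Y)→(q1,X,S)
state=q1 head=0 tape=____Y[X]YXX   (q1,X)→(q1,Y,L)
state=q1 head=-1 tape=____[Y]YYXX   (q1,Y)→(q0,X,R)
state=q0 head=0 tape=____X[Y]YXX   (q0,Y)→(q1,X,S)
state=q1 head=0 tape=____X[X]YXX   (q1,X)→(q1,Y,L)
state=q1 head=-1 tape=____[X]YYXX   (q1,X)→(q1,Y,L)
state=q1 head=-2 tape=___[_]YYYXX   (q1,_)→(q0,Y,R)
state=q0 head=-1 tape=___Y[Y]YYXX   (q0,Y)→(q1,X,S)
state=q1 head=-1 tape=___Y[X]YYXX   (q1,X)→(q1,Y,L)
state=q1 head=-2 tape=___[Y]YYYXX   (q1,Y)→(q0,X,R)
state=q0 head=-1 tape=___X[Y]YYXX   (q0,Y)→(q1,X,S)
state=q1 head=-1 tape=___X[X]YYXX   (q1,X)→(q1,Y,L)
state=q1 head=-2 tape=___[X]YYYXX   (q1,X)→(q1,Y,L)
state=q1 head=-3 tape=__[_]YYYYXX   (q1,_)→(q0,Y,R)
state=q0 head=-2 tape=__Y[Y]YYYXX   (q0,Y)→(q1,X,S)
state=q1 head=-2 tape=__Y[X]YYYXX   (q1,X)→(q1,Y,L)
state=q1 head=-3 tape=__[Y]YYYYXX   (q1,Y)→(q0,X,R)
state=q0 head=-2 tape=__X[Y]YYYXX   (q0,Y)→(q1,X,S)
state=q1 head=-2 tape=__X[X]YYYXX   (q1,X)→(q1,Y,L)
state=q1 head=-3 tape=__[X]YYYYXX   (q1,X)→(q1,Y,L)
state=q1 head=-4 tape=_[_]YYYYYXX   (q1,_)→(q0,Y,R)
state=q0 head=-3 tape=_Y[Y]YYYYXX   (q0,Y)→(q1,X,S)
state=q1 head=-3 tape=_Y[X]YYYYXX   (q1,X)→(q1,Y,L)
state=q1 head=-4 tape=_[Y]YYYYYXX   (q1,Y)→(q0,X,R)
state=q0 head=-3 tape=_X[Y]YYYYXX   (q0,Y)→(q1,X,S)
state=q1 head=-3 tape=_X[X]YYYYXX   (q1,X)→(q1,Y,L)
state=q1 head=-4 tape=_[X]YYYYYXX   (q1,X)→(q1,Y,L)
state=q1 head=-5 tape=[_]YYYYYYXX
After 31 steps: state q1, head at -5, tape YYYYYYXX.

state q1, head at -5, tape YYYYYYXX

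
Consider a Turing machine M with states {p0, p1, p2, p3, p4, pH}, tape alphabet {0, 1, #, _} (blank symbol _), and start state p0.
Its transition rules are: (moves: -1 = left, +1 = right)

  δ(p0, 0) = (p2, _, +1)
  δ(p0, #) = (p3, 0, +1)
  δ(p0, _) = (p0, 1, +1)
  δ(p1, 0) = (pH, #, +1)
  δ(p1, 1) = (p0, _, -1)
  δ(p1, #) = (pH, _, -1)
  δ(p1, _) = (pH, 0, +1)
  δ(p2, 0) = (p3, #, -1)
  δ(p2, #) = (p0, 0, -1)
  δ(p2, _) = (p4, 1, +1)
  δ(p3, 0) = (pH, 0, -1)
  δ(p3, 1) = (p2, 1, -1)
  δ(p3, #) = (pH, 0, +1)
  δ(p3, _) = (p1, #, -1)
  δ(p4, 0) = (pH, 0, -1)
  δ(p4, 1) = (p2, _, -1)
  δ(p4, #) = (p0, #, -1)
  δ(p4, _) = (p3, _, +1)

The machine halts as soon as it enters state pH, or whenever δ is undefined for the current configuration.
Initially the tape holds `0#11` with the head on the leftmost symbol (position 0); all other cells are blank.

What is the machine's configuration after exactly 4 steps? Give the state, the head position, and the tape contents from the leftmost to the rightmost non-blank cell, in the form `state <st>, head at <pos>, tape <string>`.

p0 | [0]#11   read 0 → write _, move +1, go to p2
p2 | _[#]11   read # → write 0, move -1, go to p0
p0 | [_]011   read _ → write 1, move +1, go to p0
p0 | 1[0]11   read 0 → write _, move +1, go to p2
p2 | 1_[1]1
After 4 steps: state p2, head at 2, tape 1_11.

state p2, head at 2, tape 1_11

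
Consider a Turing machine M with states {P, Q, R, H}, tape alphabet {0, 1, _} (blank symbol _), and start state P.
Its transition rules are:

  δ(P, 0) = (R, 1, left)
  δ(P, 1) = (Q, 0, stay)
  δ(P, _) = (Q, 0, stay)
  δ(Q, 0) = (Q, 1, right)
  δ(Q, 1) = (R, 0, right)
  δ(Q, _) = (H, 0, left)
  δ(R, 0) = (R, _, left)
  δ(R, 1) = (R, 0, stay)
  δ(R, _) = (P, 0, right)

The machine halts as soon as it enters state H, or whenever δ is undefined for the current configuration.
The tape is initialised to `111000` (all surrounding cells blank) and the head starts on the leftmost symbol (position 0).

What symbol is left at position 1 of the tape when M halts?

0

P | _[1]11000   read 1 → write 0, move stay, go to Q
Q | _[0]11000   read 0 → write 1, move right, go to Q
Q | _1[1]1000   read 1 → write 0, move right, go to R
R | _10[1]000   read 1 → write 0, move stay, go to R
R | _10[0]000   read 0 → write _, move left, go to R
R | _1[0]_000   read 0 → write _, move left, go to R
R | _[1]__000   read 1 → write 0, move stay, go to R
R | _[0]__000   read 0 → write _, move left, go to R
R | [_]___000   read _ → write 0, move right, go to P
P | 0[_]__000   read _ → write 0, move stay, go to Q
Q | 0[0]__000   read 0 → write 1, move right, go to Q
Q | 01[_]_000   read _ → write 0, move left, go to H
H | 0[1]0_000
Cell 1 holds 0 when M halts.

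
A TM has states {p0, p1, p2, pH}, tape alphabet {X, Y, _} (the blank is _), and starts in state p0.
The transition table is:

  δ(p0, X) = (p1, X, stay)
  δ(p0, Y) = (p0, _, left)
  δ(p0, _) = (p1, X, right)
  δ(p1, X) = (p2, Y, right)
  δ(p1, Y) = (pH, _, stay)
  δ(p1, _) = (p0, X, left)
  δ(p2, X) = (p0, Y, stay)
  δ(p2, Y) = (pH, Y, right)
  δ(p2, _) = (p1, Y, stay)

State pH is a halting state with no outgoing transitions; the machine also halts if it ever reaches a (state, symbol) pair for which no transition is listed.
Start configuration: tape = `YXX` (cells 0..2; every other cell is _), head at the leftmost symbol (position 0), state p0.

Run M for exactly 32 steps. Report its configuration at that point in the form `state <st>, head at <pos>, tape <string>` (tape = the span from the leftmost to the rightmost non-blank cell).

p0 | _____[Y]XX   read Y → write _, move left, go to p0
p0 | ____[_]_XX   read _ → write X, move right, go to p1
p1 | ____X[_]XX   read _ → write X, move left, go to p0
p0 | ____[X]XXX   read X → write X, move stay, go to p1
p1 | ____[X]XXX   read X → write Y, move right, go to p2
p2 | ____Y[X]XX   read X → write Y, move stay, go to p0
p0 | ____Y[Y]XX   read Y → write _, move left, go to p0
p0 | ____[Y]_XX   read Y → write _, move left, go to p0
p0 | ___[_]__XX   read _ → write X, move right, go to p1
p1 | ___X[_]_XX   read _ → write X, move left, go to p0
p0 | ___[X]X_XX   read X → write X, move stay, go to p1
p1 | ___[X]X_XX   read X → write Y, move right, go to p2
p2 | ___Y[X]_XX   read X → write Y, move stay, go to p0
p0 | ___Y[Y]_XX   read Y → write _, move left, go to p0
p0 | ___[Y]__XX   read Y → write _, move left, go to p0
p0 | __[_]___XX   read _ → write X, move right, go to p1
p1 | __X[_]__XX   read _ → write X, move left, go to p0
p0 | __[X]X__XX   read X → write X, move stay, go to p1
p1 | __[X]X__XX   read X → write Y, move right, go to p2
p2 | __Y[X]__XX   read X → write Y, move stay, go to p0
p0 | __Y[Y]__XX   read Y → write _, move left, go to p0
p0 | __[Y]___XX   read Y → write _, move left, go to p0
p0 | _[_]____XX   read _ → write X, move right, go to p1
p1 | _X[_]___XX   read _ → write X, move left, go to p0
p0 | _[X]X___XX   read X → write X, move stay, go to p1
p1 | _[X]X___XX   read X → write Y, move right, go to p2
p2 | _Y[X]___XX   read X → write Y, move stay, go to p0
p0 | _Y[Y]___XX   read Y → write _, move left, go to p0
p0 | _[Y]____XX   read Y → write _, move left, go to p0
p0 | [_]_____XX   read _ → write X, move right, go to p1
p1 | X[_]____XX   read _ → write X, move left, go to p0
p0 | [X]X____XX   read X → write X, move stay, go to p1
p1 | [X]X____XX
After 32 steps: state p1, head at -5, tape XX____XX.

state p1, head at -5, tape XX____XX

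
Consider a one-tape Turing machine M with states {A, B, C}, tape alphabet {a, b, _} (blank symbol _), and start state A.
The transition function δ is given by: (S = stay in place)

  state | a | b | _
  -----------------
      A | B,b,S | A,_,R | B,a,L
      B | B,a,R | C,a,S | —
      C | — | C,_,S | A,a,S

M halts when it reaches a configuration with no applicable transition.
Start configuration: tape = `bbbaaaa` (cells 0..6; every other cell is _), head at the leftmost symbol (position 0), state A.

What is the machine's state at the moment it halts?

C

A | [b]bbaaaa   read b → write _, move R, go to A
A | _[b]baaaa   read b → write _, move R, go to A
A | __[b]aaaa   read b → write _, move R, go to A
A | ___[a]aaa   read a → write b, move S, go to B
B | ___[b]aaa   read b → write a, move S, go to C
C | ___[a]aaa
No transition is defined for (C, a); M halts in state C.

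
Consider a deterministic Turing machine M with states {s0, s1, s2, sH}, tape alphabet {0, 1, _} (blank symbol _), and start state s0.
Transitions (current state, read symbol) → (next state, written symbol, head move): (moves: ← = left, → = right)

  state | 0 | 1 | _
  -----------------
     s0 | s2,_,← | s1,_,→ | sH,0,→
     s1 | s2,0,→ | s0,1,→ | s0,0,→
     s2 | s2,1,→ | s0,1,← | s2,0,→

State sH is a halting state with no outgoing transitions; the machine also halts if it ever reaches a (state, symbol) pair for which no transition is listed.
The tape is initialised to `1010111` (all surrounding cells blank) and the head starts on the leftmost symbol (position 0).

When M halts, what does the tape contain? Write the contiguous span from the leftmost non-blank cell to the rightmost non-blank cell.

01_10111

state=s0 head=0 tape=_[1]010111   (s0,1)→(s1,_,→)
state=s1 head=1 tape=__[0]10111   (s1,0)→(s2,0,→)
state=s2 head=2 tape=__0[1]0111   (s2,1)→(s0,1,←)
state=s0 head=1 tape=__[0]10111   (s0,0)→(s2,_,←)
state=s2 head=0 tape=_[_]_10111   (s2,_)→(s2,0,→)
state=s2 head=1 tape=_0[_]10111   (s2,_)→(s2,0,→)
state=s2 head=2 tape=_00[1]0111   (s2,1)→(s0,1,←)
state=s0 head=1 tape=_0[0]10111   (s0,0)→(s2,_,←)
state=s2 head=0 tape=_[0]_10111   (s2,0)→(s2,1,→)
state=s2 head=1 tape=_1[_]10111   (s2,_)→(s2,0,→)
state=s2 head=2 tape=_10[1]0111   (s2,1)→(s0,1,←)
state=s0 head=1 tape=_1[0]10111   (s0,0)→(s2,_,←)
state=s2 head=0 tape=_[1]_10111   (s2,1)→(s0,1,←)
state=s0 head=-1 tape=[_]1_10111   (s0,_)→(sH,0,→)
state=sH head=0 tape=0[1]_10111
The non-blank tape span at halt is 01_10111.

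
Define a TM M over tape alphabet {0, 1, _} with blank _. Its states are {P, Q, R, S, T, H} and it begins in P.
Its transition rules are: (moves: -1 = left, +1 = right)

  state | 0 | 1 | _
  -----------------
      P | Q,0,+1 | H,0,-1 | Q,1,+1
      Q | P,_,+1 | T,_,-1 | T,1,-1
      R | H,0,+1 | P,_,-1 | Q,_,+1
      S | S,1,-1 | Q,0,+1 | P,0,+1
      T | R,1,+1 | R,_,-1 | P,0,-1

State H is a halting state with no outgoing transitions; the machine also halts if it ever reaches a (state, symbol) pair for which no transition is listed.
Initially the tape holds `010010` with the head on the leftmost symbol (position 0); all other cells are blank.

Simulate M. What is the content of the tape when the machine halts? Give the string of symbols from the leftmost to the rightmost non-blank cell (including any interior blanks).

P | [0]10010__   read 0 → write 0, move +1, go to Q
Q | 0[1]0010__   read 1 → write _, move -1, go to T
T | [0]_0010__   read 0 → write 1, move +1, go to R
R | 1[_]0010__   read _ → write _, move +1, go to Q
Q | 1_[0]010__   read 0 → write _, move +1, go to P
P | 1__[0]10__   read 0 → write 0, move +1, go to Q
Q | 1__0[1]0__   read 1 → write _, move -1, go to T
T | 1__[0]_0__   read 0 → write 1, move +1, go to R
R | 1__1[_]0__   read _ → write _, move +1, go to Q
Q | 1__1_[0]__   read 0 → write _, move +1, go to P
P | 1__1__[_]_   read _ → write 1, move +1, go to Q
Q | 1__1__1[_]   read _ → write 1, move -1, go to T
T | 1__1__[1]1   read 1 → write _, move -1, go to R
R | 1__1_[_]_1   read _ → write _, move +1, go to Q
Q | 1__1__[_]1   read _ → write 1, move -1, go to T
T | 1__1_[_]11   read _ → write 0, move -1, go to P
P | 1__1[_]011   read _ → write 1, move +1, go to Q
Q | 1__11[0]11   read 0 → write _, move +1, go to P
P | 1__11_[1]1   read 1 → write 0, move -1, go to H
H | 1__11[_]01
The non-blank tape span at halt is 1__11_01.

1__11_01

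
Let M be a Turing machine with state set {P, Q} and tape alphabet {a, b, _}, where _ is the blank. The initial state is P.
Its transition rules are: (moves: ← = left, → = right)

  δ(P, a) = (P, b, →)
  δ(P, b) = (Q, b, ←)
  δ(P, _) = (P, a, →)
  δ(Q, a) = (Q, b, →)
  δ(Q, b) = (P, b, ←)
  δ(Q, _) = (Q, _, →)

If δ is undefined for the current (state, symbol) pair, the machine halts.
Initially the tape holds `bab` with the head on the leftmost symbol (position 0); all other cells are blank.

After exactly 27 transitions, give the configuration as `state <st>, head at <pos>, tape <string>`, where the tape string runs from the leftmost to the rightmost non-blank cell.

state Q, head at -3, tape bbbbbab

P | ____[b]ab   read b → write b, move ←, go to Q
Q | ___[_]bab   read _ → write _, move →, go to Q
Q | ____[b]ab   read b → write b, move ←, go to P
P | ___[_]bab   read _ → write a, move →, go to P
P | ___a[b]ab   read b → write b, move ←, go to Q
Q | ___[a]bab   read a → write b, move →, go to Q
Q | ___b[b]ab   read b → write b, move ←, go to P
P | ___[b]bab   read b → write b, move ←, go to Q
Q | __[_]bbab   read _ → write _, move →, go to Q
Q | ___[b]bab   read b → write b, move ←, go to P
P | __[_]bbab   read _ → write a, move →, go to P
P | __a[b]bab   read b → write b, move ←, go to Q
Q | __[a]bbab   read a → write b, move →, go to Q
Q | __b[b]bab   read b → write b, move ←, go to P
P | __[b]bbab   read b → write b, move ←, go to Q
Q | _[_]bbbab   read _ → write _, move →, go to Q
Q | __[b]bbab   read b → write b, move ←, go to P
P | _[_]bbbab   read _ → write a, move →, go to P
P | _a[b]bbab   read b → write b, move ←, go to Q
Q | _[a]bbbab   read a → write b, move →, go to Q
Q | _b[b]bbab   read b → write b, move ←, go to P
P | _[b]bbbab   read b → write b, move ←, go to Q
Q | [_]bbbbab   read _ → write _, move →, go to Q
Q | _[b]bbbab   read b → write b, move ←, go to P
P | [_]bbbbab   read _ → write a, move →, go to P
P | a[b]bbbab   read b → write b, move ←, go to Q
Q | [a]bbbbab   read a → write b, move →, go to Q
Q | b[b]bbbab
After 27 steps: state Q, head at -3, tape bbbbbab.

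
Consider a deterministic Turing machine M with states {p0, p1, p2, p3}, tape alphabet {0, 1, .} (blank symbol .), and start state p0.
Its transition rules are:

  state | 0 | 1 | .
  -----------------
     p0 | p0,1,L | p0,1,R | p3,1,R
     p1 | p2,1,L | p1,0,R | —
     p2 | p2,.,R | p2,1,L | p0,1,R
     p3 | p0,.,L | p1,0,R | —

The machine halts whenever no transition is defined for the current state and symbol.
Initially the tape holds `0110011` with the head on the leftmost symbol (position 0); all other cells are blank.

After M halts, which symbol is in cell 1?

p0 | .[0]110011..   read 0 → write 1, move L, go to p0
p0 | [.]1110011..   read . → write 1, move R, go to p3
p3 | 1[1]110011..   read 1 → write 0, move R, go to p1
p1 | 10[1]10011..   read 1 → write 0, move R, go to p1
p1 | 100[1]0011..   read 1 → write 0, move R, go to p1
p1 | 1000[0]011..   read 0 → write 1, move L, go to p2
p2 | 100[0]1011..   read 0 → write ., move R, go to p2
p2 | 100.[1]011..   read 1 → write 1, move L, go to p2
p2 | 100[.]1011..   read . → write 1, move R, go to p0
p0 | 1001[1]011..   read 1 → write 1, move R, go to p0
p0 | 10011[0]11..   read 0 → write 1, move L, go to p0
p0 | 1001[1]111..   read 1 → write 1, move R, go to p0
p0 | 10011[1]11..   read 1 → write 1, move R, go to p0
p0 | 100111[1]1..   read 1 → write 1, move R, go to p0
p0 | 1001111[1]..   read 1 → write 1, move R, go to p0
p0 | 10011111[.].   read . → write 1, move R, go to p3
p3 | 100111111[.]
Cell 1 holds 0 when M halts.

0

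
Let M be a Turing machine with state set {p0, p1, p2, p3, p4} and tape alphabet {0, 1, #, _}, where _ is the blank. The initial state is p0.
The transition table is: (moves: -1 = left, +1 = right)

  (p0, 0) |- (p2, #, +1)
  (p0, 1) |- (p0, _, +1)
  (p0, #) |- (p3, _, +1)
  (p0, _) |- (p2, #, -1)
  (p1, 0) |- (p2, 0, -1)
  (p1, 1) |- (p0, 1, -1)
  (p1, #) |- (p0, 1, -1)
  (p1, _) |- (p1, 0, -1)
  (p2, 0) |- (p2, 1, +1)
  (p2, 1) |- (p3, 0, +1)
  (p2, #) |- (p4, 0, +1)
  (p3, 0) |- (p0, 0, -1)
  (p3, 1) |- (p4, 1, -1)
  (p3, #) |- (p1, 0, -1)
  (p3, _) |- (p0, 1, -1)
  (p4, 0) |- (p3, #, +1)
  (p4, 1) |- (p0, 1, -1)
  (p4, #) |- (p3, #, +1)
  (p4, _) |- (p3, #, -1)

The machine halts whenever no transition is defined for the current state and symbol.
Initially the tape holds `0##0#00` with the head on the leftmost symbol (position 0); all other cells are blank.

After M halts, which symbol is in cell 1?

1

p0 | [0]##0#00_   read 0 → write #, move +1, go to p2
p2 | #[#]#0#00_   read # → write 0, move +1, go to p4
p4 | #0[#]0#00_   read # → write #, move +1, go to p3
p3 | #0#[0]#00_   read 0 → write 0, move -1, go to p0
p0 | #0[#]0#00_   read # → write _, move +1, go to p3
p3 | #0_[0]#00_   read 0 → write 0, move -1, go to p0
p0 | #0[_]0#00_   read _ → write #, move -1, go to p2
p2 | #[0]#0#00_   read 0 → write 1, move +1, go to p2
p2 | #1[#]0#00_   read # → write 0, move +1, go to p4
p4 | #10[0]#00_   read 0 → write #, move +1, go to p3
p3 | #10#[#]00_   read # → write 0, move -1, go to p1
p1 | #10[#]000_   read # → write 1, move -1, go to p0
p0 | #1[0]1000_   read 0 → write #, move +1, go to p2
p2 | #1#[1]000_   read 1 → write 0, move +1, go to p3
p3 | #1#0[0]00_   read 0 → write 0, move -1, go to p0
p0 | #1#[0]000_   read 0 → write #, move +1, go to p2
p2 | #1##[0]00_   read 0 → write 1, move +1, go to p2
p2 | #1##1[0]0_   read 0 → write 1, move +1, go to p2
p2 | #1##11[0]_   read 0 → write 1, move +1, go to p2
p2 | #1##111[_]
Cell 1 holds 1 when M halts.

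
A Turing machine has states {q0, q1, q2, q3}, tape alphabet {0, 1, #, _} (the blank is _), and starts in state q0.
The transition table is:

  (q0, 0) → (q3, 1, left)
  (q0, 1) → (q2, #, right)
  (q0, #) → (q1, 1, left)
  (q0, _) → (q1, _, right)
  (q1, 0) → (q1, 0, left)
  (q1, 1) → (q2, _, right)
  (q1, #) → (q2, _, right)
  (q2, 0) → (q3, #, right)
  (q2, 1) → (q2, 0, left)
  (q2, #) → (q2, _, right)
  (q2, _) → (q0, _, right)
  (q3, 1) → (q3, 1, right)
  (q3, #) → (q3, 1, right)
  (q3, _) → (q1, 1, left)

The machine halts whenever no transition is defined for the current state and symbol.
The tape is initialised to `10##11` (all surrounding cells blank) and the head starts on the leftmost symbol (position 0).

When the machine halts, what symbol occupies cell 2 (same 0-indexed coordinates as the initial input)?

state=q0 head=0 tape=_[1]0##11_   (q0,1)→(q2,#,right)
state=q2 head=1 tape=_#[0]##11_   (q2,0)→(q3,#,right)
state=q3 head=2 tape=_##[#]#11_   (q3,#)→(q3,1,right)
state=q3 head=3 tape=_##1[#]11_   (q3,#)→(q3,1,right)
state=q3 head=4 tape=_##11[1]1_   (q3,1)→(q3,1,right)
state=q3 head=5 tape=_##111[1]_   (q3,1)→(q3,1,right)
state=q3 head=6 tape=_##1111[_]   (q3,_)→(q1,1,left)
state=q1 head=5 tape=_##111[1]1   (q1,1)→(q2,_,right)
state=q2 head=6 tape=_##111_[1]   (q2,1)→(q2,0,left)
state=q2 head=5 tape=_##111[_]0   (q2,_)→(q0,_,right)
state=q0 head=6 tape=_##111_[0]   (q0,0)→(q3,1,left)
state=q3 head=5 tape=_##111[_]1   (q3,_)→(q1,1,left)
state=q1 head=4 tape=_##11[1]11   (q1,1)→(q2,_,right)
state=q2 head=5 tape=_##11_[1]1   (q2,1)→(q2,0,left)
state=q2 head=4 tape=_##11[_]01   (q2,_)→(q0,_,right)
state=q0 head=5 tape=_##11_[0]1   (q0,0)→(q3,1,left)
state=q3 head=4 tape=_##11[_]11   (q3,_)→(q1,1,left)
state=q1 head=3 tape=_##1[1]111   (q1,1)→(q2,_,right)
state=q2 head=4 tape=_##1_[1]11   (q2,1)→(q2,0,left)
state=q2 head=3 tape=_##1[_]011   (q2,_)→(q0,_,right)
state=q0 head=4 tape=_##1_[0]11   (q0,0)→(q3,1,left)
state=q3 head=3 tape=_##1[_]111   (q3,_)→(q1,1,left)
state=q1 head=2 tape=_##[1]1111   (q1,1)→(q2,_,right)
state=q2 head=3 tape=_##_[1]111   (q2,1)→(q2,0,left)
state=q2 head=2 tape=_##[_]0111   (q2,_)→(q0,_,right)
state=q0 head=3 tape=_##_[0]111   (q0,0)→(q3,1,left)
state=q3 head=2 tape=_##[_]1111   (q3,_)→(q1,1,left)
state=q1 head=1 tape=_#[#]11111   (q1,#)→(q2,_,right)
state=q2 head=2 tape=_#_[1]1111   (q2,1)→(q2,0,left)
state=q2 head=1 tape=_#[_]01111   (q2,_)→(q0,_,right)
state=q0 head=2 tape=_#_[0]1111   (q0,0)→(q3,1,left)
state=q3 head=1 tape=_#[_]11111   (q3,_)→(q1,1,left)
state=q1 head=0 tape=_[#]111111   (q1,#)→(q2,_,right)
state=q2 head=1 tape=__[1]11111   (q2,1)→(q2,0,left)
state=q2 head=0 tape=_[_]011111   (q2,_)→(q0,_,right)
state=q0 head=1 tape=__[0]11111   (q0,0)→(q3,1,left)
state=q3 head=0 tape=_[_]111111   (q3,_)→(q1,1,left)
state=q1 head=-1 tape=[_]1111111
Cell 2 holds 1 when M halts.

1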